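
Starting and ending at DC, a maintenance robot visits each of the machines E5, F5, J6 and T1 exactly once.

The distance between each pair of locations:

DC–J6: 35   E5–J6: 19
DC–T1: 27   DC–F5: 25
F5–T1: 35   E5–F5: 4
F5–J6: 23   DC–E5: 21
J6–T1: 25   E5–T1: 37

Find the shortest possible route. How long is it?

With 4 stops there are 4!/2 = 12 distinct round trips (a route and its reverse cost the same).
DC-E5-F5-J6-T1-DC: 21+4+23+25+27 = 100
DC-E5-F5-T1-J6-DC: 21+4+35+25+35 = 120
DC-E5-J6-F5-T1-DC: 21+19+23+35+27 = 125
DC-E5-J6-T1-F5-DC: 21+19+25+35+25 = 125
DC-E5-T1-F5-J6-DC: 21+37+35+23+35 = 151
DC-E5-T1-J6-F5-DC: 21+37+25+23+25 = 131
DC-F5-E5-J6-T1-DC: 25+4+19+25+27 = 100
DC-F5-E5-T1-J6-DC: 25+4+37+25+35 = 126
DC-F5-J6-E5-T1-DC: 25+23+19+37+27 = 131
DC-F5-T1-E5-J6-DC: 25+35+37+19+35 = 151
DC-J6-E5-F5-T1-DC: 35+19+4+35+27 = 120
DC-J6-F5-E5-T1-DC: 35+23+4+37+27 = 126
The minimum is 100.
One optimal route: DC → E5 → F5 → J6 → T1 → DC (or its reverse).

Shortest round trip = 100.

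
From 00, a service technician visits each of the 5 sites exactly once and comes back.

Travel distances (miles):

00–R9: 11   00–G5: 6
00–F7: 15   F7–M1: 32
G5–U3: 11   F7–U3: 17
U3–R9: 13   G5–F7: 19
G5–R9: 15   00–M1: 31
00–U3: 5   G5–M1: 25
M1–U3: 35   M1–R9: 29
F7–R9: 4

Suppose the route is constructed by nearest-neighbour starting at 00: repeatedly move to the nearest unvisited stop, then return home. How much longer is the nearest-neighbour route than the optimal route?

From 00: U3=5, G5=6, R9=11, F7=15, M1=31 → choose U3 (5).
From U3: G5=11, R9=13, F7=17, M1=35 → choose G5 (11).
From G5: R9=15, F7=19, M1=25 → choose R9 (15).
From R9: F7=4, M1=29 → choose F7 (4).
From F7: M1=32 → choose M1 (32).
NN route 00 → U3 → G5 → R9 → F7 → M1 → 00 costs 98.
Optimal: 00 → G5 → M1 → F7 → R9 → U3 → 00 costs 85 (by enumerating all 60 distinct tours).
Excess = 98 − 85 = 13.

13 miles longer than the optimal tour.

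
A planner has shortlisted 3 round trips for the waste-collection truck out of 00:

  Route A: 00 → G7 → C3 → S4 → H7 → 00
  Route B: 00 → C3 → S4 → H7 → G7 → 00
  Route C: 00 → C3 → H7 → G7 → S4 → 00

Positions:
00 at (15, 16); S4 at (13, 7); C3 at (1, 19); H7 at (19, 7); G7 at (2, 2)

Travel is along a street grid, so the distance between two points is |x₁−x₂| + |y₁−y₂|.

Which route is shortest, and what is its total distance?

Route A: 27 + 18 + 24 + 6 + 13 = 88
Route B: 17 + 24 + 6 + 22 + 27 = 96
Route C: 17 + 30 + 22 + 16 + 11 = 96

Shortest is Route A, total 88.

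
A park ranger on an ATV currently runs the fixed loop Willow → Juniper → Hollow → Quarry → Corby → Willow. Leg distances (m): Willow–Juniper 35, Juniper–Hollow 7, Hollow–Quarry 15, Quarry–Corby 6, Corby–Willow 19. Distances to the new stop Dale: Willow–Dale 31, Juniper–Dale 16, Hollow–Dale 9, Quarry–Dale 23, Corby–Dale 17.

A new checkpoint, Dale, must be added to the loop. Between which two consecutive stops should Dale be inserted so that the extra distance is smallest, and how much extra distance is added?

Minimum extra distance: 12 m, inserting Dale between Willow and Juniper.

Insertion cost between consecutive stops i–j is d(i,Dale) + d(Dale,j) − d(i,j):
  between Willow and Juniper: 31 + 16 − 35 = 12
  between Juniper and Hollow: 16 + 9 − 7 = 18
  between Hollow and Quarry: 9 + 23 − 15 = 17
  between Quarry and Corby: 23 + 17 − 6 = 34
  between Corby and Willow: 17 + 31 − 19 = 29
Cheapest insertion is between Willow and Juniper, adding 12.
New total = 82 + 12 = 94.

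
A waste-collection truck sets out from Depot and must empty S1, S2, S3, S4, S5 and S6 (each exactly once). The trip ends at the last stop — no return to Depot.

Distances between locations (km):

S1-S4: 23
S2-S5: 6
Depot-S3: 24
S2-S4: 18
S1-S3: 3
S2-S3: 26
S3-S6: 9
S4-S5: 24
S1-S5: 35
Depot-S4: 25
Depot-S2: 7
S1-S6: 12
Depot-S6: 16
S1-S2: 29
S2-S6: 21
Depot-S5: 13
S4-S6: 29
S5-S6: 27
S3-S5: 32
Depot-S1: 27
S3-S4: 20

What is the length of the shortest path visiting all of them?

There are 6! = 720 possible orderings.
Depot→S1→S2→S3→S4→S5→S6: 27+29+26+20+24+27 = 153
Depot→S1→S2→S3→S4→S6→S5: 27+29+26+20+29+27 = 158
Depot→S1→S2→S3→S5→S4→S6: 27+29+26+32+24+29 = 167
Depot→S1→S2→S3→S5→S6→S4: 27+29+26+32+27+29 = 170
Depot→S1→S2→S3→S6→S4→S5: 27+29+26+9+29+24 = 144
Depot→S1→S2→S3→S6→S5→S4: 27+29+26+9+27+24 = 142
Depot→S1→S2→S4→S3→S5→S6: 27+29+18+20+32+27 = 153
Depot→S1→S2→S4→S3→S6→S5: 27+29+18+20+9+27 = 130
… (712 more)
Depot→S2→S5→S4→S1→S3→S6: 7+6+24+23+3+9 = 72  ← best
The minimum is 72.
One shortest path: Depot → S2 → S5 → S4 → S1 → S3 → S6.

Shortest open route: 72 km.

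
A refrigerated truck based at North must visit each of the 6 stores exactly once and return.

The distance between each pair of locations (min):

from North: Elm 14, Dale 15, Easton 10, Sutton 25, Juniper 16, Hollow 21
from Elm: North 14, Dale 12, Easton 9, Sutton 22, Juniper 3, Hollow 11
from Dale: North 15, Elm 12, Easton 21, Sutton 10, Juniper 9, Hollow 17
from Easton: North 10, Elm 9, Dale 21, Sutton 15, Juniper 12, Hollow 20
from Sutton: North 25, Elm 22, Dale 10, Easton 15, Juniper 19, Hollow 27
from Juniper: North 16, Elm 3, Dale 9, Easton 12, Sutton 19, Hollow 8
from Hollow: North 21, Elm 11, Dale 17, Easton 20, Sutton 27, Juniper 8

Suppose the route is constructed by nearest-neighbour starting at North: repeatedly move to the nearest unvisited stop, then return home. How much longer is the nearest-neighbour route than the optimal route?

North: Easton=10, Elm=14, Dale=15, Juniper=16, Hollow=21, Sutton=25 ⇒ Easton
Easton: Elm=9, Juniper=12, Sutton=15, Hollow=20, Dale=21 ⇒ Elm
Elm: Juniper=3, Hollow=11, Dale=12, Sutton=22 ⇒ Juniper
Juniper: Hollow=8, Dale=9, Sutton=19 ⇒ Hollow
Hollow: Dale=17, Sutton=27 ⇒ Dale
Dale: Sutton=10 ⇒ Sutton
NN route North → Easton → Elm → Juniper → Hollow → Dale → Sutton → North costs 82.
Optimal: North → Elm → Juniper → Hollow → Dale → Sutton → Easton → North costs 77 (by enumerating all 360 distinct tours).
Excess = 82 − 77 = 5.

The nearest-neighbour route is 5 min longer than optimal.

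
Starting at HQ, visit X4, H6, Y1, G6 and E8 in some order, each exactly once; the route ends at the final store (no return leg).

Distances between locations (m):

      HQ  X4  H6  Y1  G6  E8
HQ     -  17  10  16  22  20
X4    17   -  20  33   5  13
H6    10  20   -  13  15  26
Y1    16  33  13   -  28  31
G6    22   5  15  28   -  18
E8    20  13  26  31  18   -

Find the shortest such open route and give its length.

62 m — the minimum one-way total.

There are 5! = 120 possible orderings.
HQ - X4 - H6 - Y1 - G6 - E8: 17+20+13+28+18 = 96
HQ - X4 - H6 - Y1 - E8 - G6: 17+20+13+31+18 = 99
HQ - X4 - H6 - G6 - Y1 - E8: 17+20+15+28+31 = 111
HQ - X4 - H6 - G6 - E8 - Y1: 17+20+15+18+31 = 101
HQ - X4 - H6 - E8 - Y1 - G6: 17+20+26+31+28 = 122
HQ - X4 - H6 - E8 - G6 - Y1: 17+20+26+18+28 = 109
HQ - X4 - Y1 - H6 - G6 - E8: 17+33+13+15+18 = 96
HQ - X4 - Y1 - H6 - E8 - G6: 17+33+13+26+18 = 107
HQ - X4 - Y1 - G6 - H6 - E8: 17+33+28+15+26 = 119
HQ - X4 - Y1 - G6 - E8 - H6: 17+33+28+18+26 = 122
HQ - X4 - Y1 - E8 - H6 - G6: 17+33+31+26+15 = 122
HQ - X4 - Y1 - E8 - G6 - H6: 17+33+31+18+15 = 114
HQ - X4 - G6 - H6 - Y1 - E8: 17+5+15+13+31 = 81
HQ - X4 - G6 - H6 - E8 - Y1: 17+5+15+26+31 = 94
… (106 more)
HQ - Y1 - H6 - G6 - X4 - E8: 16+13+15+5+13 = 62  ← best
The minimum is 62.
One shortest path: HQ → Y1 → H6 → G6 → X4 → E8.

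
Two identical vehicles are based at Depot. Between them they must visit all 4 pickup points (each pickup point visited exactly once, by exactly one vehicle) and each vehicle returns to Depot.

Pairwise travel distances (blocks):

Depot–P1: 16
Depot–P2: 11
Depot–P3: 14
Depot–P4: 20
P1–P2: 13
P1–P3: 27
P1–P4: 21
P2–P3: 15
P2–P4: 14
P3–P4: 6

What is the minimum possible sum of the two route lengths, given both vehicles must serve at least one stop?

77 blocks — the smallest possible combined total.

There are 2^3 − 1 = 7 ways to divide the 4 stops into two non-empty groups. For each, the best each vehicle can do is its own shortest tour through its group:
  {P1} + {P2, P3, P4}: 32 + 45 = 77
  {P2} + {P1, P3, P4}: 22 + 57 = 79
  {P1, P2} + {P3, P4}: 40 + 40 = 80
  {P3} + {P1, P2, P4}: 28 + 62 = 90
  {P1, P3} + {P2, P4}: 57 + 45 = 102
  {P2, P3} + {P1, P4}: 40 + 57 = 97
  … (7 splits in total)
Best: vehicle 1 Depot → P1 → Depot = 32; vehicle 2 Depot → P2 → P4 → P3 → Depot = 45; combined 77.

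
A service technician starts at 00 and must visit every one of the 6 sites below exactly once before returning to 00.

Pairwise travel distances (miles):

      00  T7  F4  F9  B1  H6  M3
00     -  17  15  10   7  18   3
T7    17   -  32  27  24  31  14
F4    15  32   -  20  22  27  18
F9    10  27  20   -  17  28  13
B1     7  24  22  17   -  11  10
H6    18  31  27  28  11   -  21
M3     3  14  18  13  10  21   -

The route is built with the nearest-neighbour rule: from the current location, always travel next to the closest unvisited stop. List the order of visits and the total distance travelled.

Total distance 115 miles via the nearest-neighbour route 00 → M3 → B1 → H6 → F4 → F9 → T7 → 00.

From 00: distances to unvisited — M3=3, B1=7, F9=10, F4=15, T7=17, H6=18. Nearest is M3 (3).
From M3: distances to unvisited — B1=10, F9=13, T7=14, F4=18, H6=21. Nearest is B1 (10).
From B1: distances to unvisited — H6=11, F9=17, F4=22, T7=24. Nearest is H6 (11).
From H6: distances to unvisited — F4=27, F9=28, T7=31. Nearest is F4 (27).
From F4: distances to unvisited — F9=20, T7=32. Nearest is F9 (20).
From F9: distances to unvisited — T7=27. Nearest is T7 (27).
Return T7→00: 17.
Total = 3 + 10 + 11 + 27 + 20 + 27 + 17 = 115.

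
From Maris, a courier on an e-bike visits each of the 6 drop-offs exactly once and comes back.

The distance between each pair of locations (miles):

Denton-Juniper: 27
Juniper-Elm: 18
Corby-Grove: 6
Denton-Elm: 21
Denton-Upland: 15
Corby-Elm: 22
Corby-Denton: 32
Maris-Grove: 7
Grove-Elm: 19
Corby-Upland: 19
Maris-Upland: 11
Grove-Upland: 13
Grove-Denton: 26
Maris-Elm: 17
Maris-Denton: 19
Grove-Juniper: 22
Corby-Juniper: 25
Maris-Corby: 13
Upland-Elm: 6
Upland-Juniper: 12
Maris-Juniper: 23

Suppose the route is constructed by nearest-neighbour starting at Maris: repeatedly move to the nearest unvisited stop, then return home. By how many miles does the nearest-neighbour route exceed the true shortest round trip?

6 miles longer than the optimal tour.

Maris: Grove=7, Upland=11, Corby=13, Elm=17, Denton=19, Juniper=23 ⇒ Grove
Grove: Corby=6, Upland=13, Elm=19, Juniper=22, Denton=26 ⇒ Corby
Corby: Upland=19, Elm=22, Juniper=25, Denton=32 ⇒ Upland
Upland: Elm=6, Juniper=12, Denton=15 ⇒ Elm
Elm: Juniper=18, Denton=21 ⇒ Juniper
Juniper: Denton=27 ⇒ Denton
NN route Maris → Grove → Corby → Upland → Elm → Juniper → Denton → Maris costs 102.
Optimal: Maris → Grove → Corby → Juniper → Upland → Elm → Denton → Maris costs 96 (by enumerating all 360 distinct tours).
Excess = 102 − 96 = 6.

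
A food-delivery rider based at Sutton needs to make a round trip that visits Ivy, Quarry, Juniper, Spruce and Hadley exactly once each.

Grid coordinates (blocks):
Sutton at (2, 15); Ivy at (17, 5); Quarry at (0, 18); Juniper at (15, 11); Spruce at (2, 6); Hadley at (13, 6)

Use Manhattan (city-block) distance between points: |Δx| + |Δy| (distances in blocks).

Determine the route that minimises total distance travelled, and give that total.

Sutton→Ivy→Quarry→Juniper→Spruce→Hadley→Sutton: 25+30+22+18+11+20 = 126
Sutton→Ivy→Quarry→Juniper→Hadley→Spruce→Sutton: 25+30+22+7+11+9 = 104
Sutton→Ivy→Quarry→Spruce→Juniper→Hadley→Sutton: 25+30+14+18+7+20 = 114
Sutton→Ivy→Quarry→Spruce→Hadley→Juniper→Sutton: 25+30+14+11+7+17 = 104
Sutton→Ivy→Quarry→Hadley→Juniper→Spruce→Sutton: 25+30+25+7+18+9 = 114
Sutton→Ivy→Quarry→Hadley→Spruce→Juniper→Sutton: 25+30+25+11+18+17 = 126
Sutton→Ivy→Juniper→Quarry→Spruce→Hadley→Sutton: 25+8+22+14+11+20 = 100
Sutton→Ivy→Juniper→Quarry→Hadley→Spruce→Sutton: 25+8+22+25+11+9 = 100
Sutton→Ivy→Juniper→Spruce→Quarry→Hadley→Sutton: 25+8+18+14+25+20 = 110
Sutton→Ivy→Juniper→Spruce→Hadley→Quarry→Sutton: 25+8+18+11+25+5 = 92
Sutton→Ivy→Juniper→Hadley→Quarry→Spruce→Sutton: 25+8+7+25+14+9 = 88
Sutton→Ivy→Juniper→Hadley→Spruce→Quarry→Sutton: 25+8+7+11+14+5 = 70
Sutton→Ivy→Spruce→Quarry→Juniper→Hadley→Sutton: 25+16+14+22+7+20 = 104
Sutton→Ivy→Spruce→Quarry→Hadley→Juniper→Sutton: 25+16+14+25+7+17 = 104
… (46 more)
Sutton→Quarry→Juniper→Ivy→Hadley→Spruce→Sutton: 5+22+8+5+11+9 = 60  ← best
The minimum is 60.
One optimal route: Sutton → Quarry → Juniper → Ivy → Hadley → Spruce → Sutton (or its reverse).

Minimum total distance: 60 blocks.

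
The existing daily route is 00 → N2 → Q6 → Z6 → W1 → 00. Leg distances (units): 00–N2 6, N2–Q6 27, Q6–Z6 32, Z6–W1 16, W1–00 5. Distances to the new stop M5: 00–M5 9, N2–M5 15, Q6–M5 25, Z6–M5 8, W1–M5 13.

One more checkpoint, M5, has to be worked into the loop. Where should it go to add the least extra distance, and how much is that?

Insertion cost between consecutive stops i–j is d(i,M5) + d(M5,j) − d(i,j):
  between 00 and N2: 9 + 15 − 6 = 18
  between N2 and Q6: 15 + 25 − 27 = 13
  between Q6 and Z6: 25 + 8 − 32 = 1
  between Z6 and W1: 8 + 13 − 16 = 5
  between W1 and 00: 13 + 9 − 5 = 17
Cheapest insertion is between Q6 and Z6, adding 1.
New total = 86 + 1 = 87.

Minimum extra distance: 1, inserting M5 between Q6 and Z6.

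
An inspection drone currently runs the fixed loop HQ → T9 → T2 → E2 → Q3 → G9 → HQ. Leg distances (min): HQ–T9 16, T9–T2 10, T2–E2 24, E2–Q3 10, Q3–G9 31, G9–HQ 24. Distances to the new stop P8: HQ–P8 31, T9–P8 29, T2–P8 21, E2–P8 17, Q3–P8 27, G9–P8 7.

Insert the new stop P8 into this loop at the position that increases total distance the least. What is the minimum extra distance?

Insertion cost between consecutive stops i–j is d(i,P8) + d(P8,j) − d(i,j):
  between HQ and T9: 31 + 29 − 16 = 44
  between T9 and T2: 29 + 21 − 10 = 40
  between T2 and E2: 21 + 17 − 24 = 14
  between E2 and Q3: 17 + 27 − 10 = 34
  between Q3 and G9: 27 + 7 − 31 = 3
  between G9 and HQ: 7 + 31 − 24 = 14
Cheapest insertion is between Q3 and G9, adding 3.
New total = 115 + 3 = 118.

Minimum extra distance: 3 min, inserting P8 between Q3 and G9.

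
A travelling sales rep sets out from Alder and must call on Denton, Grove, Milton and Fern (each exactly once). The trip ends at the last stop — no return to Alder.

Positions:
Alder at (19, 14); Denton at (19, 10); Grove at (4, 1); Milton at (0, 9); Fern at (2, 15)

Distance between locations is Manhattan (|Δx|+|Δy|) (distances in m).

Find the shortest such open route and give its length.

There are 4! = 24 possible orderings.
Alder→Denton→Grove→Milton→Fern: 4+24+12+8 = 48
Alder→Denton→Grove→Fern→Milton: 4+24+16+8 = 52
Alder→Denton→Milton→Grove→Fern: 4+20+12+16 = 52
Alder→Denton→Milton→Fern→Grove: 4+20+8+16 = 48
Alder→Denton→Fern→Grove→Milton: 4+22+16+12 = 54
Alder→Denton→Fern→Milton→Grove: 4+22+8+12 = 46
Alder→Grove→Denton→Milton→Fern: 28+24+20+8 = 80
Alder→Grove→Denton→Fern→Milton: 28+24+22+8 = 82
Alder→Grove→Milton→Denton→Fern: 28+12+20+22 = 82
Alder→Grove→Milton→Fern→Denton: 28+12+8+22 = 70
Alder→Grove→Fern→Denton→Milton: 28+16+22+20 = 86
Alder→Grove→Fern→Milton→Denton: 28+16+8+20 = 72
Alder→Milton→Denton→Grove→Fern: 24+20+24+16 = 84
Alder→Milton→Denton→Fern→Grove: 24+20+22+16 = 82
… (10 more)
The minimum is 46.
One shortest path: Alder → Denton → Fern → Milton → Grove.

46 m — the minimum one-way total.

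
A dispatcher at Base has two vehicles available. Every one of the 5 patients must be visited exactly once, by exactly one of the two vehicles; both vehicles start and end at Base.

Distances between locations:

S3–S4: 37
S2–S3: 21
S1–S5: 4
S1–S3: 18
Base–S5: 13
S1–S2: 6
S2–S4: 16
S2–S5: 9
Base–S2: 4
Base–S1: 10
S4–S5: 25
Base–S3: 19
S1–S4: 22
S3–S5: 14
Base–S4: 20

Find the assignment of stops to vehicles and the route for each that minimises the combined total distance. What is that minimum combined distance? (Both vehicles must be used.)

87 — the smallest possible combined total.

Check every non-empty split of the stops between the two vehicles; for each half take its own optimal tour:
  {S1} + {S2, S3, S4, S5}: 20 + 78 = 98
  {S2} + {S1, S3, S4, S5}: 8 + 79 = 87
  {S1, S2} + {S3, S4, S5}: 20 + 78 = 98
  {S3} + {S1, S2, S4, S5}: 38 + 59 = 97
  {S1, S3} + {S2, S4, S5}: 47 + 58 = 105
  {S2, S3} + {S1, S4, S5}: 44 + 59 = 103
  … (15 splits in total)
Best: vehicle 1 Base → S2 → Base = 8; vehicle 2 Base → S3 → S5 → S1 → S4 → Base = 79; combined 87.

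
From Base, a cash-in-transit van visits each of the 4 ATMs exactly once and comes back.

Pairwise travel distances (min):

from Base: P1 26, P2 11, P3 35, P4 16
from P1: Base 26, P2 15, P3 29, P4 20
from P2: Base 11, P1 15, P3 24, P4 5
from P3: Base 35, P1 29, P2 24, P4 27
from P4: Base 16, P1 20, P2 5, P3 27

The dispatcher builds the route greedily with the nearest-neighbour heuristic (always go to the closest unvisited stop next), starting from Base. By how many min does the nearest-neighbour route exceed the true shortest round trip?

The nearest-neighbour route is 2 min longer than optimal.

From Base: P2=11, P4=16, P1=26, P3=35 → choose P2 (11).
From P2: P4=5, P1=15, P3=24 → choose P4 (5).
From P4: P1=20, P3=27 → choose P1 (20).
From P1: P3=29 → choose P3 (29).
NN route Base → P2 → P4 → P1 → P3 → Base costs 100.
Optimal: Base → P1 → P3 → P4 → P2 → Base costs 98 (by enumerating all 12 distinct tours).
Excess = 100 − 98 = 2.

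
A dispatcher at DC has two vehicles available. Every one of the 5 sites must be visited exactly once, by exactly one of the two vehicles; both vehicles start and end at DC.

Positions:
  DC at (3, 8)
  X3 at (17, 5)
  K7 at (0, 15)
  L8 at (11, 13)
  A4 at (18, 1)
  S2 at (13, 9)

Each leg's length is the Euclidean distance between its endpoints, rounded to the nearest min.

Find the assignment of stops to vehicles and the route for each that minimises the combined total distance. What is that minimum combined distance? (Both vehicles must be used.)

Minimum combined distance: 56 min.

There are 2^4 − 1 = 15 ways to divide the 5 stops into two non-empty groups. For each, the best each vehicle can do is its own shortest tour through its group:
  {X3} + {K7, L8, A4, S2}: 28 + 49 = 77
  {K7} + {X3, L8, A4, S2}: 16 + 40 = 56
  {X3, K7} + {L8, A4, S2}: 42 + 39 = 81
  {L8} + {X3, K7, A4, S2}: 18 + 49 = 67
  {X3, L8} + {K7, A4, S2}: 33 + 48 = 81
  {K7, L8} + {X3, A4, S2}: 28 + 37 = 65
  … (15 splits in total)
Best: vehicle 1 DC → K7 → DC = 16; vehicle 2 DC → X3 → A4 → S2 → L8 → DC = 40; combined 56.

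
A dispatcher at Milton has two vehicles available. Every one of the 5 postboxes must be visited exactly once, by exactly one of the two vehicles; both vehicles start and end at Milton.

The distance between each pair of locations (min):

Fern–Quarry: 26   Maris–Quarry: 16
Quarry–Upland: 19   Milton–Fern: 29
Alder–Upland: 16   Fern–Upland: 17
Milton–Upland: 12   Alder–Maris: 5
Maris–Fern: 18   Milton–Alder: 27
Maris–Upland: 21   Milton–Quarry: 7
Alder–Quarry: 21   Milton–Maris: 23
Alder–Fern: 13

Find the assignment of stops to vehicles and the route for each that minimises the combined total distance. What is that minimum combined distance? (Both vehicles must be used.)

Minimum combined distance: 84 min.

Try each way of splitting the stops between the two vehicles (each non-empty) and, for each split, find the best tour for each vehicle:
  {Alder} + {Maris, Fern, Quarry, Upland}: 54 + 70 = 124
  {Maris} + {Alder, Fern, Quarry, Upland}: 46 + 70 = 116
  {Alder, Maris} + {Fern, Quarry, Upland}: 55 + 62 = 117
  {Fern} + {Alder, Maris, Quarry, Upland}: 58 + 56 = 114
  {Alder, Fern} + {Maris, Quarry, Upland}: 69 + 56 = 125
  {Maris, Fern} + {Alder, Quarry, Upland}: 70 + 56 = 126
  … (15 splits in total)
  {Quarry} + {Alder, Maris, Fern, Upland}: 14 + 70 = 84  ← best
Best: vehicle 1 Milton → Quarry → Milton = 14; vehicle 2 Milton → Maris → Alder → Fern → Upland → Milton = 70; combined 84.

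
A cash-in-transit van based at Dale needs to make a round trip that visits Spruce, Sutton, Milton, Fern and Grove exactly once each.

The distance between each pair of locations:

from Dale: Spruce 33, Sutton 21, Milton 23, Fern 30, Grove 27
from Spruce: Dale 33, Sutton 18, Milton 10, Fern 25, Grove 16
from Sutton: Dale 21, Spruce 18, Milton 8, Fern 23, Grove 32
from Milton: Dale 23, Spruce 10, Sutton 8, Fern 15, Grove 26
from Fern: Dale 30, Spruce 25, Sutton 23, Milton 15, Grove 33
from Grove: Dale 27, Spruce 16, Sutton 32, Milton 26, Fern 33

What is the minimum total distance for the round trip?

There are 60 distinct closed tours to check (reversals are equivalent).
Dale → Spruce → Sutton → Milton → Fern → Grove → Dale: 33+18+8+15+33+27 = 134
Dale → Spruce → Sutton → Milton → Grove → Fern → Dale: 33+18+8+26+33+30 = 148
Dale → Spruce → Sutton → Fern → Milton → Grove → Dale: 33+18+23+15+26+27 = 142
Dale → Spruce → Sutton → Fern → Grove → Milton → Dale: 33+18+23+33+26+23 = 156
Dale → Spruce → Sutton → Grove → Milton → Fern → Dale: 33+18+32+26+15+30 = 154
Dale → Spruce → Sutton → Grove → Fern → Milton → Dale: 33+18+32+33+15+23 = 154
Dale → Spruce → Milton → Sutton → Fern → Grove → Dale: 33+10+8+23+33+27 = 134
Dale → Spruce → Milton → Sutton → Grove → Fern → Dale: 33+10+8+32+33+30 = 146
Dale → Spruce → Milton → Fern → Sutton → Grove → Dale: 33+10+15+23+32+27 = 140
Dale → Spruce → Milton → Fern → Grove → Sutton → Dale: 33+10+15+33+32+21 = 144
Dale → Spruce → Milton → Grove → Sutton → Fern → Dale: 33+10+26+32+23+30 = 154
Dale → Spruce → Milton → Grove → Fern → Sutton → Dale: 33+10+26+33+23+21 = 146
Dale → Spruce → Fern → Sutton → Milton → Grove → Dale: 33+25+23+8+26+27 = 142
Dale → Spruce → Fern → Sutton → Grove → Milton → Dale: 33+25+23+32+26+23 = 162
… (46 more)
Dale → Sutton → Milton → Fern → Spruce → Grove → Dale: 21+8+15+25+16+27 = 112  ← best
The minimum is 112.
One optimal route: Dale → Sutton → Milton → Fern → Spruce → Grove → Dale (or its reverse).

Minimum total distance: 112.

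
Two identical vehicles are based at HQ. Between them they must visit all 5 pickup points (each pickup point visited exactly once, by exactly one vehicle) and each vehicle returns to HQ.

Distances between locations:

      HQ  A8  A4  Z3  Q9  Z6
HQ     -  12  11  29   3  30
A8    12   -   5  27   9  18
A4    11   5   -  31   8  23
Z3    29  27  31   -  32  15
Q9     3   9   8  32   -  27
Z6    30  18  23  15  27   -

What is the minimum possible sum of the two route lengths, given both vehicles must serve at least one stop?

84 — the smallest possible combined total.

There are 2^4 − 1 = 15 ways to divide the 5 stops into two non-empty groups. For each, the best each vehicle can do is its own shortest tour through its group:
  {A8} + {A4, Z3, Q9, Z6}: 24 + 78 = 102
  {A4} + {A8, Z3, Q9, Z6}: 22 + 74 = 96
  {A8, A4} + {Z3, Q9, Z6}: 28 + 74 = 102
  {Z3} + {A8, A4, Q9, Z6}: 58 + 64 = 122
  {A8, Z3} + {A4, Q9, Z6}: 68 + 64 = 132
  {A4, Z3} + {A8, Q9, Z6}: 71 + 60 = 131
  … (15 splits in total)
  {Q9} + {A8, A4, Z3, Z6}: 6 + 78 = 84  ← best
Best: vehicle 1 HQ → Q9 → HQ = 6; vehicle 2 HQ → A4 → A8 → Z6 → Z3 → HQ = 78; combined 84.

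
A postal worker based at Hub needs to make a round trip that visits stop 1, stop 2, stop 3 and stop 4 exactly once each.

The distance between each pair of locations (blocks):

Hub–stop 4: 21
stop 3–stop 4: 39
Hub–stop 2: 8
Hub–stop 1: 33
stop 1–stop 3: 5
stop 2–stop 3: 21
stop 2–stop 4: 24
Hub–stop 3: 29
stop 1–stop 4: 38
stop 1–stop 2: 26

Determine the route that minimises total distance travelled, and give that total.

With 4 stops there are 4!/2 = 12 distinct round trips (a route and its reverse cost the same).
Hub - stop 1 - stop 2 - stop 3 - stop 4 - Hub: 33+26+21+39+21 = 140
Hub - stop 1 - stop 2 - stop 4 - stop 3 - Hub: 33+26+24+39+29 = 151
Hub - stop 1 - stop 3 - stop 2 - stop 4 - Hub: 33+5+21+24+21 = 104
Hub - stop 1 - stop 3 - stop 4 - stop 2 - Hub: 33+5+39+24+8 = 109
Hub - stop 1 - stop 4 - stop 2 - stop 3 - Hub: 33+38+24+21+29 = 145
Hub - stop 1 - stop 4 - stop 3 - stop 2 - Hub: 33+38+39+21+8 = 139
Hub - stop 2 - stop 1 - stop 3 - stop 4 - Hub: 8+26+5+39+21 = 99
Hub - stop 2 - stop 1 - stop 4 - stop 3 - Hub: 8+26+38+39+29 = 140
Hub - stop 2 - stop 3 - stop 1 - stop 4 - Hub: 8+21+5+38+21 = 93
Hub - stop 2 - stop 4 - stop 1 - stop 3 - Hub: 8+24+38+5+29 = 104
Hub - stop 3 - stop 1 - stop 2 - stop 4 - Hub: 29+5+26+24+21 = 105
Hub - stop 3 - stop 2 - stop 1 - stop 4 - Hub: 29+21+26+38+21 = 135
The minimum is 93.
One optimal route: Hub → stop 2 → stop 3 → stop 1 → stop 4 → Hub (or its reverse).

93 blocks — the shortest possible round trip.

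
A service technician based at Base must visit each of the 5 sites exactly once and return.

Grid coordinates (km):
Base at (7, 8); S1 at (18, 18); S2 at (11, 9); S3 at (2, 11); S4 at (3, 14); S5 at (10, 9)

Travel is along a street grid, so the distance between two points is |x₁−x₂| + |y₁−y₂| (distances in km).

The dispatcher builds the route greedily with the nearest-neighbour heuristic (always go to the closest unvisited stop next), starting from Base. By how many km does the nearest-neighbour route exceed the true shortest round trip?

From Base: S5=4, S2=5, S3=8, S4=10, S1=21 → choose S5 (4).
From S5: S2=1, S3=10, S4=12, S1=17 → choose S2 (1).
From S2: S3=11, S4=13, S1=16 → choose S3 (11).
From S3: S4=4, S1=23 → choose S4 (4).
From S4: S1=19 → choose S1 (19).
NN route Base → S5 → S2 → S3 → S4 → S1 → Base costs 60.
Optimal: Base → S3 → S4 → S1 → S2 → S5 → Base costs 52 (by enumerating all 60 distinct tours).
Excess = 60 − 52 = 8.

Excess over optimum: 8 km.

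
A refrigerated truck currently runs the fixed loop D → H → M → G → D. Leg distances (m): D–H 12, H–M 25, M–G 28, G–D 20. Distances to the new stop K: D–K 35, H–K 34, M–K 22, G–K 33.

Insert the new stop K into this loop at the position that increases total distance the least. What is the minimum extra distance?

Adding 27 m by placing K on the M–G leg.

Insertion cost between consecutive stops i–j is d(i,K) + d(K,j) − d(i,j):
  between D and H: 35 + 34 − 12 = 57
  between H and M: 34 + 22 − 25 = 31
  between M and G: 22 + 33 − 28 = 27
  between G and D: 33 + 35 − 20 = 48
Cheapest insertion is between M and G, adding 27.
New total = 85 + 27 = 112.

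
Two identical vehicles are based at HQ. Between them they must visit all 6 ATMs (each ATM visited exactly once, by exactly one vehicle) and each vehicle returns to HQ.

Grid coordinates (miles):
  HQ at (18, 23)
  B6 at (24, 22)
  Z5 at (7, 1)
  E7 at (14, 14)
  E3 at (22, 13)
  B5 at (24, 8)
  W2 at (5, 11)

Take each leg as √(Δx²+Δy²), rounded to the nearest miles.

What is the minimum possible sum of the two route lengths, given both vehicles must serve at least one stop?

There are 2^5 − 1 = 31 ways to divide the 6 stops into two non-empty groups. For each, the best each vehicle can do is its own shortest tour through its group:
  {B6} + {Z5, E7, E3, B5, W2}: 12 + 63 = 75
  {Z5} + {B6, E7, E3, B5, W2}: 50 + 58 = 108
  {B6, Z5} + {E7, E3, B5, W2}: 58 + 54 = 112
  {E7} + {B6, Z5, E3, B5, W2}: 20 + 66 = 86
  {B6, E7} + {Z5, E3, B5, W2}: 29 + 62 = 91
  {Z5, E7} + {B6, E3, B5, W2}: 50 + 57 = 107
  … (31 splits in total)
Best: vehicle 1 HQ → B6 → HQ = 12; vehicle 2 HQ → E7 → W2 → Z5 → B5 → E3 → HQ = 63; combined 75.

75 miles — the smallest possible combined total.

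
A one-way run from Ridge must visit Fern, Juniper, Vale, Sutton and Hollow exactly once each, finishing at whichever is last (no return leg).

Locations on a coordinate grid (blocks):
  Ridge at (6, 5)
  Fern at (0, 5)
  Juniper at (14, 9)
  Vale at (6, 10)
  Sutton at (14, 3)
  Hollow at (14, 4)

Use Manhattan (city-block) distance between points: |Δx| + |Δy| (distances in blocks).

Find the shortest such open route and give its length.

Minimum one-way distance = 32 blocks.

There are 5! = 120 possible orderings.
Ridge → Fern → Juniper → Vale → Sutton → Hollow: 6+18+9+15+1 = 49
Ridge → Fern → Juniper → Vale → Hollow → Sutton: 6+18+9+14+1 = 48
Ridge → Fern → Juniper → Sutton → Vale → Hollow: 6+18+6+15+14 = 59
Ridge → Fern → Juniper → Sutton → Hollow → Vale: 6+18+6+1+14 = 45
Ridge → Fern → Juniper → Hollow → Vale → Sutton: 6+18+5+14+15 = 58
Ridge → Fern → Juniper → Hollow → Sutton → Vale: 6+18+5+1+15 = 45
Ridge → Fern → Vale → Juniper → Sutton → Hollow: 6+11+9+6+1 = 33
Ridge → Fern → Vale → Juniper → Hollow → Sutton: 6+11+9+5+1 = 32
Ridge → Fern → Vale → Sutton → Juniper → Hollow: 6+11+15+6+5 = 43
Ridge → Fern → Vale → Sutton → Hollow → Juniper: 6+11+15+1+5 = 38
Ridge → Fern → Vale → Hollow → Juniper → Sutton: 6+11+14+5+6 = 42
Ridge → Fern → Vale → Hollow → Sutton → Juniper: 6+11+14+1+6 = 38
Ridge → Fern → Sutton → Juniper → Vale → Hollow: 6+16+6+9+14 = 51
Ridge → Fern → Sutton → Juniper → Hollow → Vale: 6+16+6+5+14 = 47
… (106 more)
The minimum is 32.
One shortest path: Ridge → Fern → Vale → Juniper → Hollow → Sutton.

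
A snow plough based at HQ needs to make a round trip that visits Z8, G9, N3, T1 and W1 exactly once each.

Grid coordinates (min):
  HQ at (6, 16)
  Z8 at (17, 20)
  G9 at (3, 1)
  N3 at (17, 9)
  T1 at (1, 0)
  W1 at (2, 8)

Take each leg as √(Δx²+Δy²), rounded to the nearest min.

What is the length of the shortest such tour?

HQ → Z8 → G9 → N3 → T1 → W1 → HQ: 12+24+16+18+8+9 = 87
HQ → Z8 → G9 → N3 → W1 → T1 → HQ: 12+24+16+15+8+17 = 92
HQ → Z8 → G9 → T1 → N3 → W1 → HQ: 12+24+2+18+15+9 = 80
HQ → Z8 → G9 → T1 → W1 → N3 → HQ: 12+24+2+8+15+13 = 74
HQ → Z8 → G9 → W1 → N3 → T1 → HQ: 12+24+7+15+18+17 = 93
HQ → Z8 → G9 → W1 → T1 → N3 → HQ: 12+24+7+8+18+13 = 82
HQ → Z8 → N3 → G9 → T1 → W1 → HQ: 12+11+16+2+8+9 = 58
HQ → Z8 → N3 → G9 → W1 → T1 → HQ: 12+11+16+7+8+17 = 71
HQ → Z8 → N3 → T1 → G9 → W1 → HQ: 12+11+18+2+7+9 = 59
HQ → Z8 → N3 → T1 → W1 → G9 → HQ: 12+11+18+8+7+15 = 71
HQ → Z8 → N3 → W1 → G9 → T1 → HQ: 12+11+15+7+2+17 = 64
HQ → Z8 → N3 → W1 → T1 → G9 → HQ: 12+11+15+8+2+15 = 63
HQ → Z8 → T1 → G9 → N3 → W1 → HQ: 12+26+2+16+15+9 = 80
HQ → Z8 → T1 → G9 → W1 → N3 → HQ: 12+26+2+7+15+13 = 75
… (46 more)
The minimum is 58.
One optimal route: HQ → Z8 → N3 → G9 → T1 → W1 → HQ (or its reverse).

Minimum total distance: 58 min.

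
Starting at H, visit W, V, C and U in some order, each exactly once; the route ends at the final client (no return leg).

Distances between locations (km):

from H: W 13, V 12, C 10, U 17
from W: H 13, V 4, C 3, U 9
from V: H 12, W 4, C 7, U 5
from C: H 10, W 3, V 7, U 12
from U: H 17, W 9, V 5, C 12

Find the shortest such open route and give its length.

There are 4! = 24 possible orderings.
H→W→V→C→U: 13+4+7+12 = 36
H→W→V→U→C: 13+4+5+12 = 34
H→W→C→V→U: 13+3+7+5 = 28
H→W→C→U→V: 13+3+12+5 = 33
H→W→U→V→C: 13+9+5+7 = 34
H→W→U→C→V: 13+9+12+7 = 41
H→V→W→C→U: 12+4+3+12 = 31
H→V→W→U→C: 12+4+9+12 = 37
H→V→C→W→U: 12+7+3+9 = 31
H→V→C→U→W: 12+7+12+9 = 40
H→V→U→W→C: 12+5+9+3 = 29
H→V→U→C→W: 12+5+12+3 = 32
H→C→W→V→U: 10+3+4+5 = 22
H→C→W→U→V: 10+3+9+5 = 27
… (10 more)
The minimum is 22.
One shortest path: H → C → W → V → U.

22 km — the minimum one-way total.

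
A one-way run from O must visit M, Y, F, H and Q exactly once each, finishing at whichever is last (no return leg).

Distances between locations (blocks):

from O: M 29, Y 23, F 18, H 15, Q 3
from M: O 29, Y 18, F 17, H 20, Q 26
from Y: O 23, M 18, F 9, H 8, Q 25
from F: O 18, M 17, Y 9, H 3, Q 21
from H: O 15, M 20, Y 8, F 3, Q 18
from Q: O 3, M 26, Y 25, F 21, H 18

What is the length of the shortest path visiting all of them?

51 blocks — the minimum one-way total.

There are 5! = 120 possible orderings.
O - M - Y - F - H - Q: 29+18+9+3+18 = 77
O - M - Y - F - Q - H: 29+18+9+21+18 = 95
O - M - Y - H - F - Q: 29+18+8+3+21 = 79
O - M - Y - H - Q - F: 29+18+8+18+21 = 94
O - M - Y - Q - F - H: 29+18+25+21+3 = 96
O - M - Y - Q - H - F: 29+18+25+18+3 = 93
O - M - F - Y - H - Q: 29+17+9+8+18 = 81
O - M - F - Y - Q - H: 29+17+9+25+18 = 98
O - M - F - H - Y - Q: 29+17+3+8+25 = 82
O - M - F - H - Q - Y: 29+17+3+18+25 = 92
O - M - F - Q - Y - H: 29+17+21+25+8 = 100
O - M - F - Q - H - Y: 29+17+21+18+8 = 93
O - M - H - Y - F - Q: 29+20+8+9+21 = 87
O - M - H - Y - Q - F: 29+20+8+25+21 = 103
… (106 more)
O - Q - H - F - Y - M: 3+18+3+9+18 = 51  ← best
The minimum is 51.
One shortest path: O → Q → H → F → Y → M.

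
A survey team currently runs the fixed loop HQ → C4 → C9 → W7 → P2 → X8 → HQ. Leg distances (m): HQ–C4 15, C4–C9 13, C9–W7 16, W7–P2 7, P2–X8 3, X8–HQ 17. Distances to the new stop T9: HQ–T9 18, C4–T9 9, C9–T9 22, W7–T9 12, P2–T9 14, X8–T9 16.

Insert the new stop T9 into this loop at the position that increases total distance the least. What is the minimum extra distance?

Insertion cost between consecutive stops i–j is d(i,T9) + d(T9,j) − d(i,j):
  between HQ and C4: 18 + 9 − 15 = 12
  between C4 and C9: 9 + 22 − 13 = 18
  between C9 and W7: 22 + 12 − 16 = 18
  between W7 and P2: 12 + 14 − 7 = 19
  between P2 and X8: 14 + 16 − 3 = 27
  between X8 and HQ: 16 + 18 − 17 = 17
Cheapest insertion is between HQ and C4, adding 12.
New total = 71 + 12 = 83.

Minimum extra distance: 12 m, inserting T9 between HQ and C4.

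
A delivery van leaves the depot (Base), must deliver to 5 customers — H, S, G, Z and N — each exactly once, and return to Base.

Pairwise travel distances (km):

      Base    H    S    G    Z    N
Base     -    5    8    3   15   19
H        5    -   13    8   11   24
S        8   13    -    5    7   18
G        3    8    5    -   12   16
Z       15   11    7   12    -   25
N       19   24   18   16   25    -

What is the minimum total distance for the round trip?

There are 60 distinct closed tours to check (reversals are equivalent).
Base - H - S - G - Z - N - Base: 5+13+5+12+25+19 = 79
Base - H - S - G - N - Z - Base: 5+13+5+16+25+15 = 79
Base - H - S - Z - G - N - Base: 5+13+7+12+16+19 = 72
Base - H - S - Z - N - G - Base: 5+13+7+25+16+3 = 69
Base - H - S - N - G - Z - Base: 5+13+18+16+12+15 = 79
Base - H - S - N - Z - G - Base: 5+13+18+25+12+3 = 76
Base - H - G - S - Z - N - Base: 5+8+5+7+25+19 = 69
Base - H - G - S - N - Z - Base: 5+8+5+18+25+15 = 76
Base - H - G - Z - S - N - Base: 5+8+12+7+18+19 = 69
Base - H - G - Z - N - S - Base: 5+8+12+25+18+8 = 76
Base - H - G - N - S - Z - Base: 5+8+16+18+7+15 = 69
Base - H - G - N - Z - S - Base: 5+8+16+25+7+8 = 69
Base - H - Z - S - G - N - Base: 5+11+7+5+16+19 = 63
Base - H - Z - S - N - G - Base: 5+11+7+18+16+3 = 60
… (46 more)
The minimum is 60.
One optimal route: Base → H → Z → S → N → G → Base (or its reverse).

Minimum total distance: 60 km.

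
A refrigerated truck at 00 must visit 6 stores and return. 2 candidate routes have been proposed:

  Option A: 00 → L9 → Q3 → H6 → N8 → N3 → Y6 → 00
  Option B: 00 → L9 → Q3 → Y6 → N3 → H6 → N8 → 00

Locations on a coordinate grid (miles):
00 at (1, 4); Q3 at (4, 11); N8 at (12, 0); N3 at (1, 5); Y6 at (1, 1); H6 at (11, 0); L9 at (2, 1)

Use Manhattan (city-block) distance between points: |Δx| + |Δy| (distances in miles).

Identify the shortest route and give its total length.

58 miles — Option A is the shortest.

Option A: 4 + 12 + 18 + 1 + 16 + 4 + 3 = 58
Option B: 4 + 12 + 13 + 4 + 15 + 1 + 15 = 64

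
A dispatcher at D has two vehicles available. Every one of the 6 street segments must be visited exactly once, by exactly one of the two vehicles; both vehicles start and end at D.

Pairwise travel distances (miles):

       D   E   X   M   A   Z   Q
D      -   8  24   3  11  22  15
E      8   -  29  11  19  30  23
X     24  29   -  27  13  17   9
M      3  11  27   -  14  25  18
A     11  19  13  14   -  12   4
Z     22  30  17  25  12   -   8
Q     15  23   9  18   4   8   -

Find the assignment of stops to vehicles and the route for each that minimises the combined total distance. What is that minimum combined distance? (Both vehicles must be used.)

Minimum combined distance: 83 miles.

Check every non-empty split of the stops between the two vehicles; for each half take its own optimal tour:
  {E} + {X, M, A, Z, Q}: 16 + 69 = 85
  {X} + {E, M, A, Z, Q}: 48 + 67 = 115
  {E, X} + {M, A, Z, Q}: 61 + 51 = 112
  {M} + {E, X, A, Z, Q}: 6 + 77 = 83
  {E, M} + {X, A, Z, Q}: 22 + 63 = 85
  {X, M} + {E, A, Z, Q}: 54 + 61 = 115
  … (31 splits in total)
Best: vehicle 1 D → M → D = 6; vehicle 2 D → E → X → Z → Q → A → D = 77; combined 83.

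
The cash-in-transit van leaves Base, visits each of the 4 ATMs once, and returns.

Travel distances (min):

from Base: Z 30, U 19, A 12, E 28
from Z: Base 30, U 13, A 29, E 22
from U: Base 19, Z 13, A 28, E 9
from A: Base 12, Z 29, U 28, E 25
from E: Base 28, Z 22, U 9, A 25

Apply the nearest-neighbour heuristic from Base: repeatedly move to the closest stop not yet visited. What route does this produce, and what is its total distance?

From Base: distances to unvisited — A=12, U=19, E=28, Z=30. Nearest is A (12).
From A: distances to unvisited — E=25, U=28, Z=29. Nearest is E (25).
From E: distances to unvisited — U=9, Z=22. Nearest is U (9).
From U: distances to unvisited — Z=13. Nearest is Z (13).
Return Z→Base: 30.
Total = 12 + 25 + 9 + 13 + 30 = 89.

89 min along Base → A → E → U → Z → Base.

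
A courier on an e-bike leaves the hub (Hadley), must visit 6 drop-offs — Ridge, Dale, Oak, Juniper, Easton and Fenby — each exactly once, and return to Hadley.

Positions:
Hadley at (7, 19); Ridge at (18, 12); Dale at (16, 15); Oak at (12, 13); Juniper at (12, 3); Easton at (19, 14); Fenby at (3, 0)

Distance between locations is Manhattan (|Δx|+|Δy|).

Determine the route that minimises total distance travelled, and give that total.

72 — the shortest possible round trip.

With 6 stops there are 6!/2 = 360 distinct round trips (a route and its reverse cost the same).
Hadley → Ridge → Dale → Oak → Juniper → Easton → Fenby → Hadley: 18+5+6+10+18+30+23 = 110
Hadley → Ridge → Dale → Oak → Juniper → Fenby → Easton → Hadley: 18+5+6+10+12+30+17 = 98
Hadley → Ridge → Dale → Oak → Easton → Juniper → Fenby → Hadley: 18+5+6+8+18+12+23 = 90
Hadley → Ridge → Dale → Oak → Easton → Fenby → Juniper → Hadley: 18+5+6+8+30+12+21 = 100
Hadley → Ridge → Dale → Oak → Fenby → Juniper → Easton → Hadley: 18+5+6+22+12+18+17 = 98
Hadley → Ridge → Dale → Oak → Fenby → Easton → Juniper → Hadley: 18+5+6+22+30+18+21 = 120
Hadley → Ridge → Dale → Juniper → Oak → Easton → Fenby → Hadley: 18+5+16+10+8+30+23 = 110
Hadley → Ridge → Dale → Juniper → Oak → Fenby → Easton → Hadley: 18+5+16+10+22+30+17 = 118
… (352 more)
Hadley → Dale → Easton → Ridge → Oak → Juniper → Fenby → Hadley: 13+4+3+7+10+12+23 = 72  ← best
The minimum is 72.
One optimal route: Hadley → Dale → Easton → Ridge → Oak → Juniper → Fenby → Hadley (or its reverse).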